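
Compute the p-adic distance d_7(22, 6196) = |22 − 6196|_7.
d_7(22, 6196) = 1/343

Step 1 — x − y = 22 − 6196 = -6174. Step 2 — v_7(-6174) = 3 (factor: -6174 = −(7^3 · 18); the sign does not affect v_p). Step 3 — |x − y|_7 = 7^{-3} = 1/343.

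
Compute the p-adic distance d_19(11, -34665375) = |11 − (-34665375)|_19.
d_19(11, -34665375) = 1/2476099

Step 1 — x − y = 11 − (-34665375) = 34665386. Step 2 — v_19(34665386) = 5 (factor: 34665386 = (19^5 · 14); the sign does not affect v_p). Step 3 — |x − y|_19 = 19^{-5} = 1/2476099.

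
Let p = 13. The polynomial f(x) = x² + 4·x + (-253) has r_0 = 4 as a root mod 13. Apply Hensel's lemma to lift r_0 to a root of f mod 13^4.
r_3 = 4008 (mod 28561)

Hensel: r_{i+1} = r_i − f(r_i)·(f′(r_i))^{-1} mod 13^{i+2}, f′(x) = 2x + 4. Iterate:
  r_0 = 4 (mod 13)
  r_1 = 121 (mod 169)
  r_2 = 1811 (mod 2197)
  r_3 = 4008 (mod 28561)
Final: r = 4008 satisfies f(r) ≡ 0 mod 13^4.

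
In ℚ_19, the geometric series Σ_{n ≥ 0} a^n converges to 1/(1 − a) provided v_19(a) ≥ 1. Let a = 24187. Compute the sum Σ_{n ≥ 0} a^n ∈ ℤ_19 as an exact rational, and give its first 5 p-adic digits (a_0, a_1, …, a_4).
Σ a^n = 1/(1 − a) = -1/24186;  first 5 digits = (1, 0, 10, 3, 5)

v_19(a) = 2 ≥ 1, so the series converges in ℤ_19 to 1/(1 − a) = 1/(1 − 24187) = -1/24186. Expand this rational in ℤ_19: compute digits iteratively via d_i = x_i mod 19, x_{i+1} = (x_i − d_i)/19. The first 5 digits are (1, 0, 10, 3, 5).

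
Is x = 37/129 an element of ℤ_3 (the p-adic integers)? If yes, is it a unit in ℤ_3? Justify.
x ∉ ℤ_3 (v_3(x) = -1 < 0)

ℤ_3 = {x ∈ ℚ_3 : v_3(x) ≥ 0} and ℤ_3^× = {x ∈ ℤ_3 : v_3(x) = 0}. Here v_3(37/129) = v_3(num) − v_3(den) = -1; compare against these criteria.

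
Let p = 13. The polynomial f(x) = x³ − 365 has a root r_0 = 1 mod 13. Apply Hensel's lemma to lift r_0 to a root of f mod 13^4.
r_3 = 8347 (mod 28561)

Hensel: r_{i+1} = r_i − f(r_i)/f′(r_i) mod 13^{i+2}, where f′(x) = 3x². Iterate:
  r_0 = 1 (mod 13)
  r_1 = 66 (mod 169)
  r_2 = 1756 (mod 2197)
  r_3 = 8347 (mod 28561)
Final: r = 8347 with f(r) ≡ 0 mod 13^4.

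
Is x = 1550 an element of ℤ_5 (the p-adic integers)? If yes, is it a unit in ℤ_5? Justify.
x ∈ ℤ_5 but not a unit; v_5(x) = 2 > 0

ℤ_5 = {x ∈ ℚ_5 : v_5(x) ≥ 0} and ℤ_5^× = {x ∈ ℤ_5 : v_5(x) = 0}. Here v_5(1550) = v_5(num) − v_5(den) = 2; compare against these criteria.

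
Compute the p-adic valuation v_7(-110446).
v_7(-110446) = 4

v_7(n) is the largest exponent k such that 7^k divides n. Factor out: -110446 = -7^4 · 46. (Sign doesn't affect v_p.) So v_7(-110446) = 4.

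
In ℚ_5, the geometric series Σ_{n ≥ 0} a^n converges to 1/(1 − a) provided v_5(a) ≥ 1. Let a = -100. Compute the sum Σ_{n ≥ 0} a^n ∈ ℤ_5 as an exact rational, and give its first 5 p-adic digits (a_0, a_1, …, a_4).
Σ a^n = 1/(1 − a) = 1/101;  first 5 digits = (1, 0, 1, 4, 0)

v_5(a) = 2 ≥ 1, so the series converges in ℤ_5 to 1/(1 − a) = 1/(1 − (-100)) = 1/101. Expand this rational in ℤ_5: compute digits iteratively via d_i = x_i mod 5, x_{i+1} = (x_i − d_i)/5. The first 5 digits are (1, 0, 1, 4, 0).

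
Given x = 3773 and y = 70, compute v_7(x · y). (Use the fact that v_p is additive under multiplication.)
v_7(264110) = 4

v_p(x) = 3 (factor: 3773 = 7^3 · 11); v_p(y) = 1 (factor: 70 = 7^1 · 10). Additivity: v_p(xy) = v_p(x) + v_p(y) = 3 + 1 = 4. (Direct check: xy = 264110 = 7^4 · (110).)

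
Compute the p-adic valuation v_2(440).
v_2(440) = 3

v_2(n) is the largest exponent k such that 2^k divides n. Factor out: 440 = 2^3 · 55. (Sign doesn't affect v_p.) So v_2(440) = 3.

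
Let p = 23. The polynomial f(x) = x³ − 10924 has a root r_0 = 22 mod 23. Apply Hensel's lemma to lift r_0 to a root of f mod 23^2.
r_1 = 114 (mod 529)

Hensel: r_{i+1} = r_i − f(r_i)/f′(r_i) mod 23^{i+2}, where f′(x) = 3x². Iterate:
  r_0 = 22 (mod 23)
  r_1 = 114 (mod 529)
Final: r = 114 with f(r) ≡ 0 mod 23^2.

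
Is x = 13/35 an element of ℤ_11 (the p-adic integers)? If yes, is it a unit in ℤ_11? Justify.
x ∈ ℤ_11^× (unit); v_11(x) = 0

ℤ_11 = {x ∈ ℚ_11 : v_11(x) ≥ 0} and ℤ_11^× = {x ∈ ℤ_11 : v_11(x) = 0}. Here v_11(13/35) = v_11(num) − v_11(den) = 0; compare against these criteria.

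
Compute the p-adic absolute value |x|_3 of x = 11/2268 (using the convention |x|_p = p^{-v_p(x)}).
|11/2268|_3 = 81

Step 1 — compute v_3(x) by factoring powers of 3 out of the numerator and denominator: v_3(11/2268) = -4. Step 2 — apply |x|_p = p^{-v_p(x)} = 3^{4} = 81.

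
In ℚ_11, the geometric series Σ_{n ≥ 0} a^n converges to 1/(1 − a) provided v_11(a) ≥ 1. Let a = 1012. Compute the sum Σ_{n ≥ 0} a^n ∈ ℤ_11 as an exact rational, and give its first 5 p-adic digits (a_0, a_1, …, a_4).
Σ a^n = 1/(1 − a) = -1/1011;  first 5 digits = (1, 4, 2, 9, 0)

v_11(a) = 1 ≥ 1, so the series converges in ℤ_11 to 1/(1 − a) = 1/(1 − 1012) = -1/1011. Expand this rational in ℤ_11: compute digits iteratively via d_i = x_i mod 11, x_{i+1} = (x_i − d_i)/11. The first 5 digits are (1, 4, 2, 9, 0).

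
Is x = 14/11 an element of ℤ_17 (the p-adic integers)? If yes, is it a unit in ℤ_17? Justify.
x ∈ ℤ_17^× (unit); v_17(x) = 0

ℤ_17 = {x ∈ ℚ_17 : v_17(x) ≥ 0} and ℤ_17^× = {x ∈ ℤ_17 : v_17(x) = 0}. Here v_17(14/11) = v_17(num) − v_17(den) = 0; compare against these criteria.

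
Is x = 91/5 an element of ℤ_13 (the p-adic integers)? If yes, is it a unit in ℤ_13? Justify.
x ∈ ℤ_13 but not a unit; v_13(x) = 1 > 0

ℤ_13 = {x ∈ ℚ_13 : v_13(x) ≥ 0} and ℤ_13^× = {x ∈ ℤ_13 : v_13(x) = 0}. Here v_13(91/5) = v_13(num) − v_13(den) = 1; compare against these criteria.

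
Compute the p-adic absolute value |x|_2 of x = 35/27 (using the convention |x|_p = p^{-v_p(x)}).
|35/27|_2 = 1

Step 1 — compute v_2(x) by factoring powers of 2 out of the numerator and denominator: v_2(35/27) = 0. Step 2 — apply |x|_p = p^{-v_p(x)} = 2^{0} = 1.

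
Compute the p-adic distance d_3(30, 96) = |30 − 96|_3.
d_3(30, 96) = 1/3

Step 1 — x − y = 30 − 96 = -66. Step 2 — v_3(-66) = 1 (factor: -66 = −(3^1 · 22); the sign does not affect v_p). Step 3 — |x − y|_3 = 3^{-1} = 1/3.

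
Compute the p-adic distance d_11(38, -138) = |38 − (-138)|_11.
d_11(38, -138) = 1/11

Step 1 — x − y = 38 − (-138) = 176. Step 2 — v_11(176) = 1 (factor: 176 = (11^1 · 16); the sign does not affect v_p). Step 3 — |x − y|_11 = 11^{-1} = 1/11.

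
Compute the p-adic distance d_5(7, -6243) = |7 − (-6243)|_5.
d_5(7, -6243) = 1/3125

Step 1 — x − y = 7 − (-6243) = 6250. Step 2 — v_5(6250) = 5 (factor: 6250 = (5^5 · 2); the sign does not affect v_p). Step 3 — |x − y|_5 = 5^{-5} = 1/3125.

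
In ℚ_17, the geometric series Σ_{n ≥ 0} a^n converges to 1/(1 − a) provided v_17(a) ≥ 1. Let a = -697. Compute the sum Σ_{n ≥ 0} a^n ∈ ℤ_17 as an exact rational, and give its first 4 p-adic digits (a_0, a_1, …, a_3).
Σ a^n = 1/(1 − a) = 1/698;  first 4 digits = (1, 10, 12, 10)

v_17(a) = 1 ≥ 1, so the series converges in ℤ_17 to 1/(1 − a) = 1/(1 − (-697)) = 1/698. Expand this rational in ℤ_17: compute digits iteratively via d_i = x_i mod 17, x_{i+1} = (x_i − d_i)/17. The first 4 digits are (1, 10, 12, 10).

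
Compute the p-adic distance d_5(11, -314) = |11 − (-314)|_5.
d_5(11, -314) = 1/25

Step 1 — x − y = 11 − (-314) = 325. Step 2 — v_5(325) = 2 (factor: 325 = (5^2 · 13); the sign does not affect v_p). Step 3 — |x − y|_5 = 5^{-2} = 1/25.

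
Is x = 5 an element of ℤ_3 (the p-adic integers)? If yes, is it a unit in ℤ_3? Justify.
x ∈ ℤ_3^× (unit); v_3(x) = 0

ℤ_3 = {x ∈ ℚ_3 : v_3(x) ≥ 0} and ℤ_3^× = {x ∈ ℤ_3 : v_3(x) = 0}. Here v_3(5) = v_3(num) − v_3(den) = 0; compare against these criteria.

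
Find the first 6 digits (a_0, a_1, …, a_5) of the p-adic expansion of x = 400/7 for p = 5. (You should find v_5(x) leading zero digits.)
(a_0, …, a_5) = (0, 0, 3, 2, 1, 4)

v_5(400/7) = 2, so a_0 = ... = a_1 = 0. Factor out: x = 5^2 · u with u = 16/7 a unit in ℤ_5. Expand u iteratively via a_{v+i} = u_i mod 5, u_{i+1} = (u_i − a_{v+i})/5:
  u_0 = 16/7;  a_2 = 3;  u_1 = (u_0 − 3)/5 = -1/7
  u_1 = -1/7;  a_3 = 2;  u_2 = (u_1 − 2)/5 = -3/7
  u_2 = -3/7;  a_4 = 1;  u_3 = (u_2 − 1)/5 = -2/7
  u_3 = -2/7;  a_5 = 4;  u_4 = (u_3 − 4)/5 = -6/7
Digits: (0, 0, 3, 2, 1, 4).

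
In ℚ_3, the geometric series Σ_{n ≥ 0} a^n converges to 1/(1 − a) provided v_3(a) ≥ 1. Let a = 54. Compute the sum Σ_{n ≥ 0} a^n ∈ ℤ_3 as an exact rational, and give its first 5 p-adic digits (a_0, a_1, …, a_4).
Σ a^n = 1/(1 − a) = -1/53;  first 5 digits = (1, 0, 0, 2, 0)

v_3(a) = 3 ≥ 1, so the series converges in ℤ_3 to 1/(1 − a) = 1/(1 − 54) = -1/53. Expand this rational in ℤ_3: compute digits iteratively via d_i = x_i mod 3, x_{i+1} = (x_i − d_i)/3. The first 5 digits are (1, 0, 0, 2, 0).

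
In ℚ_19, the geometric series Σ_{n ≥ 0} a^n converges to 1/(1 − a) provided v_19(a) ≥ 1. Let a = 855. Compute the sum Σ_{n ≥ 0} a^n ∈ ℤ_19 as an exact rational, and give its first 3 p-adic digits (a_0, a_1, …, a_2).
Σ a^n = 1/(1 − a) = -1/854;  first 3 digits = (1, 7, 13)

v_19(a) = 1 ≥ 1, so the series converges in ℤ_19 to 1/(1 − a) = 1/(1 − 855) = -1/854. Expand this rational in ℤ_19: compute digits iteratively via d_i = x_i mod 19, x_{i+1} = (x_i − d_i)/19. The first 3 digits are (1, 7, 13).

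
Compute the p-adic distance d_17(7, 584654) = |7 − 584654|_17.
d_17(7, 584654) = 1/83521

Step 1 — x − y = 7 − 584654 = -584647. Step 2 — v_17(-584647) = 4 (factor: -584647 = −(17^4 · 7); the sign does not affect v_p). Step 3 — |x − y|_17 = 17^{-4} = 1/83521.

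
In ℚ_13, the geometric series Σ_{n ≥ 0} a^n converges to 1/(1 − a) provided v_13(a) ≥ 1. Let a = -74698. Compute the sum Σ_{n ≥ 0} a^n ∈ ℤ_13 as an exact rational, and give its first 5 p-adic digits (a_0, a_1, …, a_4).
Σ a^n = 1/(1 − a) = 1/74699;  first 5 digits = (1, 0, 0, 5, 10)

v_13(a) = 3 ≥ 1, so the series converges in ℤ_13 to 1/(1 − a) = 1/(1 − (-74698)) = 1/74699. Expand this rational in ℤ_13: compute digits iteratively via d_i = x_i mod 13, x_{i+1} = (x_i − d_i)/13. The first 5 digits are (1, 0, 0, 5, 10).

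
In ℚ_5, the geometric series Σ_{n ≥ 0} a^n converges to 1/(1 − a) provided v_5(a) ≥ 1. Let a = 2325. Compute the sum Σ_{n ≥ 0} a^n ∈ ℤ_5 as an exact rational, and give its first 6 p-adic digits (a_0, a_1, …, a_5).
Σ a^n = 1/(1 − a) = -1/2324;  first 6 digits = (1, 0, 3, 3, 2, 0)

v_5(a) = 2 ≥ 1, so the series converges in ℤ_5 to 1/(1 − a) = 1/(1 − 2325) = -1/2324. Expand this rational in ℤ_5: compute digits iteratively via d_i = x_i mod 5, x_{i+1} = (x_i − d_i)/5. The first 6 digits are (1, 0, 3, 3, 2, 0).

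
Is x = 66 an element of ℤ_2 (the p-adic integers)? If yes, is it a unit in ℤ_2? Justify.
x ∈ ℤ_2 but not a unit; v_2(x) = 1 > 0

ℤ_2 = {x ∈ ℚ_2 : v_2(x) ≥ 0} and ℤ_2^× = {x ∈ ℤ_2 : v_2(x) = 0}. Here v_2(66) = v_2(num) − v_2(den) = 1; compare against these criteria.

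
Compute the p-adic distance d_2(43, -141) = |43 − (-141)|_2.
d_2(43, -141) = 1/8

Step 1 — x − y = 43 − (-141) = 184. Step 2 — v_2(184) = 3 (factor: 184 = (2^3 · 23); the sign does not affect v_p). Step 3 — |x − y|_2 = 2^{-3} = 1/8.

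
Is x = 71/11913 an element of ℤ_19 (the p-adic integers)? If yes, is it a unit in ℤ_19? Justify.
x ∉ ℤ_19 (v_19(x) = -2 < 0)

ℤ_19 = {x ∈ ℚ_19 : v_19(x) ≥ 0} and ℤ_19^× = {x ∈ ℤ_19 : v_19(x) = 0}. Here v_19(71/11913) = v_19(num) − v_19(den) = -2; compare against these criteria.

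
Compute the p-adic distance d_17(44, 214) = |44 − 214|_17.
d_17(44, 214) = 1/17

Step 1 — x − y = 44 − 214 = -170. Step 2 — v_17(-170) = 1 (factor: -170 = −(17^1 · 10); the sign does not affect v_p). Step 3 — |x − y|_17 = 17^{-1} = 1/17.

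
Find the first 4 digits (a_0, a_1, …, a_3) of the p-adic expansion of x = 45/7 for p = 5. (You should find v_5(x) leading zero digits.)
(a_0, …, a_3) = (0, 2, 2, 1)

v_5(45/7) = 1, so a_0 = ... = a_0 = 0. Factor out: x = 5^1 · u with u = 9/7 a unit in ℤ_5. Expand u iteratively via a_{v+i} = u_i mod 5, u_{i+1} = (u_i − a_{v+i})/5:
  u_0 = 9/7;  a_1 = 2;  u_1 = (u_0 − 2)/5 = -1/7
  u_1 = -1/7;  a_2 = 2;  u_2 = (u_1 − 2)/5 = -3/7
  u_2 = -3/7;  a_3 = 1;  u_3 = (u_2 − 1)/5 = -2/7
Digits: (0, 2, 2, 1).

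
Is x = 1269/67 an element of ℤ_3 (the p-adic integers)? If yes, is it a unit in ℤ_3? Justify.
x ∈ ℤ_3 but not a unit; v_3(x) = 3 > 0

ℤ_3 = {x ∈ ℚ_3 : v_3(x) ≥ 0} and ℤ_3^× = {x ∈ ℤ_3 : v_3(x) = 0}. Here v_3(1269/67) = v_3(num) − v_3(den) = 3; compare against these criteria.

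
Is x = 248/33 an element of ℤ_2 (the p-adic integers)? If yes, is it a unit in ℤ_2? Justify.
x ∈ ℤ_2 but not a unit; v_2(x) = 3 > 0

ℤ_2 = {x ∈ ℚ_2 : v_2(x) ≥ 0} and ℤ_2^× = {x ∈ ℤ_2 : v_2(x) = 0}. Here v_2(248/33) = v_2(num) − v_2(den) = 3; compare against these criteria.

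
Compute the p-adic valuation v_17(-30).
v_17(-30) = 0

v_17(n) is the largest exponent k such that 17^k divides n. Factor out: -30 = -17^0 · 30. (Sign doesn't affect v_p.) So v_17(-30) = 0.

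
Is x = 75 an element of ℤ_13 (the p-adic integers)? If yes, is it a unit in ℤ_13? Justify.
x ∈ ℤ_13^× (unit); v_13(x) = 0

ℤ_13 = {x ∈ ℚ_13 : v_13(x) ≥ 0} and ℤ_13^× = {x ∈ ℤ_13 : v_13(x) = 0}. Here v_13(75) = v_13(num) − v_13(den) = 0; compare against these criteria.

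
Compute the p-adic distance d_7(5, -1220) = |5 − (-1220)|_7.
d_7(5, -1220) = 1/49

Step 1 — x − y = 5 − (-1220) = 1225. Step 2 — v_7(1225) = 2 (factor: 1225 = (7^2 · 25); the sign does not affect v_p). Step 3 — |x − y|_7 = 7^{-2} = 1/49.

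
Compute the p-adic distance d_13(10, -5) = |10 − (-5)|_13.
d_13(10, -5) = 1

Step 1 — x − y = 10 − (-5) = 15. Step 2 — v_13(15) = 0 (factor: 15 = (13^0 · 15); the sign does not affect v_p). Step 3 — |x − y|_13 = 13^{0} = 1.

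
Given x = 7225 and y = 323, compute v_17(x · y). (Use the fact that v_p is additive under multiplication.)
v_17(2333675) = 3

v_p(x) = 2 (factor: 7225 = 17^2 · 25); v_p(y) = 1 (factor: 323 = 17^1 · 19). Additivity: v_p(xy) = v_p(x) + v_p(y) = 2 + 1 = 3. (Direct check: xy = 2333675 = 17^3 · (475).)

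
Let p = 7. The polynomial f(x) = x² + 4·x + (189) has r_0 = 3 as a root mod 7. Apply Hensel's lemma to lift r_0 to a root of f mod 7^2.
r_1 = 31 (mod 49)

Hensel: r_{i+1} = r_i − f(r_i)·(f′(r_i))^{-1} mod 7^{i+2}, f′(x) = 2x + 4. Iterate:
  r_0 = 3 (mod 7)
  r_1 = 31 (mod 49)
Final: r = 31 satisfies f(r) ≡ 0 mod 7^2.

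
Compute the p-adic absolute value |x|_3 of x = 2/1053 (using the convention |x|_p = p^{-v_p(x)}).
|2/1053|_3 = 81

Step 1 — compute v_3(x) by factoring powers of 3 out of the numerator and denominator: v_3(2/1053) = -4. Step 2 — apply |x|_p = p^{-v_p(x)} = 3^{4} = 81.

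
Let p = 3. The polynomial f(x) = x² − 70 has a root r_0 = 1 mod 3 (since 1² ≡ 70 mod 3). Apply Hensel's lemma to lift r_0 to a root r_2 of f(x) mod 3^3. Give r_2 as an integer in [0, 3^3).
r_2 = 4 (mod 27)

Hensel's recurrence: r_{i+1} = r_i − f(r_i)·(f′(r_i))^{-1} mod 3^{i+2}, with f′(x) = 2x. Iterate:
  r_0 = 1 (mod 3)
  r_1 = 4 (mod 9)
  r_2 = 4 (mod 27)
Final: r_2 = 4, and one checks f(r_2) ≡ 0 mod 3^3.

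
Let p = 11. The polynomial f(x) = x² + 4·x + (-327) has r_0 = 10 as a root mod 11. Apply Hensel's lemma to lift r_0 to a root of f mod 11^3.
r_2 = 527 (mod 1331)

Hensel: r_{i+1} = r_i − f(r_i)·(f′(r_i))^{-1} mod 11^{i+2}, f′(x) = 2x + 4. Iterate:
  r_0 = 10 (mod 11)
  r_1 = 43 (mod 121)
  r_2 = 527 (mod 1331)
Final: r = 527 satisfies f(r) ≡ 0 mod 11^3.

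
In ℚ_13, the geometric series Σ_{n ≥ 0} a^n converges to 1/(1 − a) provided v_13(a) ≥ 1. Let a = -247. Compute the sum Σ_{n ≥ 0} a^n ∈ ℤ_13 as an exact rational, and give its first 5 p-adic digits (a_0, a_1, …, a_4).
Σ a^n = 1/(1 − a) = 1/248;  first 5 digits = (1, 7, 8, 6, 3)

v_13(a) = 1 ≥ 1, so the series converges in ℤ_13 to 1/(1 − a) = 1/(1 − (-247)) = 1/248. Expand this rational in ℤ_13: compute digits iteratively via d_i = x_i mod 13, x_{i+1} = (x_i − d_i)/13. The first 5 digits are (1, 7, 8, 6, 3).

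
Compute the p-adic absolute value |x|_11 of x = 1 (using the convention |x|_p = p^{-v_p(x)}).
|1|_11 = 1

Step 1 — compute v_11(x) by factoring powers of 11 out of the numerator and denominator: v_11(1) = 0. Step 2 — apply |x|_p = p^{-v_p(x)} = 11^{0} = 1.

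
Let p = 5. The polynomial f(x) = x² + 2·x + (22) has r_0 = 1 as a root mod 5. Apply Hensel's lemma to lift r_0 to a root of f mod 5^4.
r_3 = 151 (mod 625)

Hensel: r_{i+1} = r_i − f(r_i)·(f′(r_i))^{-1} mod 5^{i+2}, f′(x) = 2x + 2. Iterate:
  r_0 = 1 (mod 5)
  r_1 = 1 (mod 25)
  r_2 = 26 (mod 125)
  r_3 = 151 (mod 625)
Final: r = 151 satisfies f(r) ≡ 0 mod 5^4.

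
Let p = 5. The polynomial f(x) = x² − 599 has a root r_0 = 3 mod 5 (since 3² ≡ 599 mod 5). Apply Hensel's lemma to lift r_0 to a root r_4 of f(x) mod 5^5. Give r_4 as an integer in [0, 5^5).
r_4 = 1918 (mod 3125)

Hensel's recurrence: r_{i+1} = r_i − f(r_i)·(f′(r_i))^{-1} mod 5^{i+2}, with f′(x) = 2x. Iterate:
  r_0 = 3 (mod 5)
  r_1 = 18 (mod 25)
  r_2 = 43 (mod 125)
  r_3 = 43 (mod 625)
  r_4 = 1918 (mod 3125)
Final: r_4 = 1918, and one checks f(r_4) ≡ 0 mod 5^5.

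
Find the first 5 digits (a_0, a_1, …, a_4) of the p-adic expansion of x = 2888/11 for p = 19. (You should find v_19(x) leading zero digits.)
(a_0, …, a_4) = (0, 0, 18, 6, 10)

v_19(2888/11) = 2, so a_0 = ... = a_1 = 0. Factor out: x = 19^2 · u with u = 8/11 a unit in ℤ_19. Expand u iteratively via a_{v+i} = u_i mod 19, u_{i+1} = (u_i − a_{v+i})/19:
  u_0 = 8/11;  a_2 = 18;  u_1 = (u_0 − 18)/19 = -10/11
  u_1 = -10/11;  a_3 = 6;  u_2 = (u_1 − 6)/19 = -4/11
  u_2 = -4/11;  a_4 = 10;  u_3 = (u_2 − 10)/19 = -6/11
Digits: (0, 0, 18, 6, 10).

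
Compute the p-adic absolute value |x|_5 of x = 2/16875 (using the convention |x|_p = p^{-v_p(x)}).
|2/16875|_5 = 625

Step 1 — compute v_5(x) by factoring powers of 5 out of the numerator and denominator: v_5(2/16875) = -4. Step 2 — apply |x|_p = p^{-v_p(x)} = 5^{4} = 625.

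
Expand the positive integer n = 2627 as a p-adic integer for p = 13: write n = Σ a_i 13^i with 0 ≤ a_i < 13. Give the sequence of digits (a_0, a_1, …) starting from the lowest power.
(a_0, a_1, …) = (1, 7, 2, 1)

Repeated division by 13 gives the digits low-to-high: 2627 = 1 + 7·13^1 + 2·13^2 + 1·13^3. Digit sequence: (1, 7, 2, 1).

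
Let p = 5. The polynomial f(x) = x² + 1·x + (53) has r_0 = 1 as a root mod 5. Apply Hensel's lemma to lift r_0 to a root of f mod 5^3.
r_2 = 116 (mod 125)

Hensel: r_{i+1} = r_i − f(r_i)·(f′(r_i))^{-1} mod 5^{i+2}, f′(x) = 2x + 1. Iterate:
  r_0 = 1 (mod 5)
  r_1 = 16 (mod 25)
  r_2 = 116 (mod 125)
Final: r = 116 satisfies f(r) ≡ 0 mod 5^3.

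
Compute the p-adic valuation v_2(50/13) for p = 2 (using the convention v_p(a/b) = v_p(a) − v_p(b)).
v_2(50/13) = 1

Factor powers of 2 from the numerator and denominator of the reduced fraction: 50 = 2^1 · 25 and 13 = 2^0 · 13. Apply v_p(a/b) = v_p(a) − v_p(b): v_2(50/13) = 1 − 0 = 1.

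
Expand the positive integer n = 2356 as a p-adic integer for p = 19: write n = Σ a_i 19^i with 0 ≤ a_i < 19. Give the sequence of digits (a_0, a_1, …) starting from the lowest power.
(a_0, a_1, …) = (0, 10, 6)

Repeated division by 19 gives the digits low-to-high: 2356 = 10·19^1 + 6·19^2. Digit sequence: (0, 10, 6).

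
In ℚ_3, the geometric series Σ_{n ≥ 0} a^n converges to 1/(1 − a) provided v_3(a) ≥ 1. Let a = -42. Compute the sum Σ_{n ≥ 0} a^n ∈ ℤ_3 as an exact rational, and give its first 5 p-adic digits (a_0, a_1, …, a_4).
Σ a^n = 1/(1 − a) = 1/43;  first 5 digits = (1, 1, 2, 1, 1)

v_3(a) = 1 ≥ 1, so the series converges in ℤ_3 to 1/(1 − a) = 1/(1 − (-42)) = 1/43. Expand this rational in ℤ_3: compute digits iteratively via d_i = x_i mod 3, x_{i+1} = (x_i − d_i)/3. The first 5 digits are (1, 1, 2, 1, 1).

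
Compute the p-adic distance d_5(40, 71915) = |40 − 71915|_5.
d_5(40, 71915) = 1/3125

Step 1 — x − y = 40 − 71915 = -71875. Step 2 — v_5(-71875) = 5 (factor: -71875 = −(5^5 · 23); the sign does not affect v_p). Step 3 — |x − y|_5 = 5^{-5} = 1/3125.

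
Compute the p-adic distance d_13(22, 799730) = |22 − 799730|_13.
d_13(22, 799730) = 1/28561

Step 1 — x − y = 22 − 799730 = -799708. Step 2 — v_13(-799708) = 4 (factor: -799708 = −(13^4 · 28); the sign does not affect v_p). Step 3 — |x − y|_13 = 13^{-4} = 1/28561.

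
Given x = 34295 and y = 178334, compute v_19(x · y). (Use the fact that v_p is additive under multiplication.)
v_19(6115964530) = 6

v_p(x) = 3 (factor: 34295 = 19^3 · 5); v_p(y) = 3 (factor: 178334 = 19^3 · 26). Additivity: v_p(xy) = v_p(x) + v_p(y) = 3 + 3 = 6. (Direct check: xy = 6115964530 = 19^6 · (130).)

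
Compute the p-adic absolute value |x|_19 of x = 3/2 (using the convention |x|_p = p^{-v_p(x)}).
|3/2|_19 = 1

Step 1 — compute v_19(x) by factoring powers of 19 out of the numerator and denominator: v_19(3/2) = 0. Step 2 — apply |x|_p = p^{-v_p(x)} = 19^{0} = 1.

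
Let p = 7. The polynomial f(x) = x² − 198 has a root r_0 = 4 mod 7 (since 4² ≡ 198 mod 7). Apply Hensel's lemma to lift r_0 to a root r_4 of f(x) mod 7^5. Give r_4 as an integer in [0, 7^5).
r_4 = 2146 (mod 16807)

Hensel's recurrence: r_{i+1} = r_i − f(r_i)·(f′(r_i))^{-1} mod 7^{i+2}, with f′(x) = 2x. Iterate:
  r_0 = 4 (mod 7)
  r_1 = 39 (mod 49)
  r_2 = 88 (mod 343)
  r_3 = 2146 (mod 2401)
  r_4 = 2146 (mod 16807)
Final: r_4 = 2146, and one checks f(r_4) ≡ 0 mod 7^5.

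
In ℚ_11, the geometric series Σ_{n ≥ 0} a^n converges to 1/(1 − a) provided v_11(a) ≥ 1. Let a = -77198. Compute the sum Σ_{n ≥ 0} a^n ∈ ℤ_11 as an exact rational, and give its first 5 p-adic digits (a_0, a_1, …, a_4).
Σ a^n = 1/(1 − a) = 1/77199;  first 5 digits = (1, 0, 0, 8, 5)

v_11(a) = 3 ≥ 1, so the series converges in ℤ_11 to 1/(1 − a) = 1/(1 − (-77198)) = 1/77199. Expand this rational in ℤ_11: compute digits iteratively via d_i = x_i mod 11, x_{i+1} = (x_i − d_i)/11. The first 5 digits are (1, 0, 0, 8, 5).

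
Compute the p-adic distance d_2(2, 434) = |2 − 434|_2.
d_2(2, 434) = 1/16

Step 1 — x − y = 2 − 434 = -432. Step 2 — v_2(-432) = 4 (factor: -432 = −(2^4 · 27); the sign does not affect v_p). Step 3 — |x − y|_2 = 2^{-4} = 1/16.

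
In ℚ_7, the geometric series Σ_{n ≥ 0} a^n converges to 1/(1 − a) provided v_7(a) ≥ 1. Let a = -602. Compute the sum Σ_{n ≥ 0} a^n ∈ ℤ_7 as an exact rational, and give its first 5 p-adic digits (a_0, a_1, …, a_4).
Σ a^n = 1/(1 − a) = 1/603;  first 5 digits = (1, 5, 5, 3, 0)

v_7(a) = 1 ≥ 1, so the series converges in ℤ_7 to 1/(1 − a) = 1/(1 − (-602)) = 1/603. Expand this rational in ℤ_7: compute digits iteratively via d_i = x_i mod 7, x_{i+1} = (x_i − d_i)/7. The first 5 digits are (1, 5, 5, 3, 0).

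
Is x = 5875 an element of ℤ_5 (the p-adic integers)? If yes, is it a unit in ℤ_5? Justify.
x ∈ ℤ_5 but not a unit; v_5(x) = 3 > 0

ℤ_5 = {x ∈ ℚ_5 : v_5(x) ≥ 0} and ℤ_5^× = {x ∈ ℤ_5 : v_5(x) = 0}. Here v_5(5875) = v_5(num) − v_5(den) = 3; compare against these criteria.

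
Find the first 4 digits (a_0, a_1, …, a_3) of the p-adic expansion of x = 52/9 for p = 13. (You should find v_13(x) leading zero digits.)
(a_0, …, a_3) = (0, 12, 2, 7)

v_13(52/9) = 1, so a_0 = ... = a_0 = 0. Factor out: x = 13^1 · u with u = 4/9 a unit in ℤ_13. Expand u iteratively via a_{v+i} = u_i mod 13, u_{i+1} = (u_i − a_{v+i})/13:
  u_0 = 4/9;  a_1 = 12;  u_1 = (u_0 − 12)/13 = -8/9
  u_1 = -8/9;  a_2 = 2;  u_2 = (u_1 − 2)/13 = -2/9
  u_2 = -2/9;  a_3 = 7;  u_3 = (u_2 − 7)/13 = -5/9
Digits: (0, 12, 2, 7).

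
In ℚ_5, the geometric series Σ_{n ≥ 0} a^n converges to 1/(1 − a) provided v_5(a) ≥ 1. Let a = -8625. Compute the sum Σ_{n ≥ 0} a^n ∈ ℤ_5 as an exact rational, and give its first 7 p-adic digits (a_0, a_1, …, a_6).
Σ a^n = 1/(1 − a) = 1/8626;  first 7 digits = (1, 0, 0, 1, 1, 2, 0)

v_5(a) = 3 ≥ 1, so the series converges in ℤ_5 to 1/(1 − a) = 1/(1 − (-8625)) = 1/8626. Expand this rational in ℤ_5: compute digits iteratively via d_i = x_i mod 5, x_{i+1} = (x_i − d_i)/5. The first 7 digits are (1, 0, 0, 1, 1, 2, 0).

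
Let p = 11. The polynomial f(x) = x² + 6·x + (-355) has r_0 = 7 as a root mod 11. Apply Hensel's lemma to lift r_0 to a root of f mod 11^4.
r_3 = 7135 (mod 14641)

Hensel: r_{i+1} = r_i − f(r_i)·(f′(r_i))^{-1} mod 11^{i+2}, f′(x) = 2x + 6. Iterate:
  r_0 = 7 (mod 11)
  r_1 = 117 (mod 121)
  r_2 = 480 (mod 1331)
  r_3 = 7135 (mod 14641)
Final: r = 7135 satisfies f(r) ≡ 0 mod 11^4.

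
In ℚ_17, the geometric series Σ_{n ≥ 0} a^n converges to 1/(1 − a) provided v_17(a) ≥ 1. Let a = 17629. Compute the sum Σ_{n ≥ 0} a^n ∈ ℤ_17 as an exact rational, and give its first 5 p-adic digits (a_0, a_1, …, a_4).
Σ a^n = 1/(1 − a) = -1/17628;  first 5 digits = (1, 0, 10, 3, 15)

v_17(a) = 2 ≥ 1, so the series converges in ℤ_17 to 1/(1 − a) = 1/(1 − 17629) = -1/17628. Expand this rational in ℤ_17: compute digits iteratively via d_i = x_i mod 17, x_{i+1} = (x_i − d_i)/17. The first 5 digits are (1, 0, 10, 3, 15).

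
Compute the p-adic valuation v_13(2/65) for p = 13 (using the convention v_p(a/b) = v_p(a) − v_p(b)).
v_13(2/65) = -1

Factor powers of 13 from the numerator and denominator of the reduced fraction: 2 = 13^0 · 2 and 65 = 13^1 · 5. Apply v_p(a/b) = v_p(a) − v_p(b): v_13(2/65) = 0 − 1 = -1.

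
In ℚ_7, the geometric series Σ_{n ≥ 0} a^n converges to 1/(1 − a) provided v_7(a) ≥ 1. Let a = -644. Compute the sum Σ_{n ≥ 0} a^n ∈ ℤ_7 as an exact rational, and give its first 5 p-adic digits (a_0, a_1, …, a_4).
Σ a^n = 1/(1 − a) = 1/645;  first 5 digits = (1, 6, 1, 2, 1)

v_7(a) = 1 ≥ 1, so the series converges in ℤ_7 to 1/(1 − a) = 1/(1 − (-644)) = 1/645. Expand this rational in ℤ_7: compute digits iteratively via d_i = x_i mod 7, x_{i+1} = (x_i − d_i)/7. The first 5 digits are (1, 6, 1, 2, 1).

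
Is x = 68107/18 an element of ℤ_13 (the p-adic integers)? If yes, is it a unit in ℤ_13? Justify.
x ∈ ℤ_13 but not a unit; v_13(x) = 3 > 0

ℤ_13 = {x ∈ ℚ_13 : v_13(x) ≥ 0} and ℤ_13^× = {x ∈ ℤ_13 : v_13(x) = 0}. Here v_13(68107/18) = v_13(num) − v_13(den) = 3; compare against these criteria.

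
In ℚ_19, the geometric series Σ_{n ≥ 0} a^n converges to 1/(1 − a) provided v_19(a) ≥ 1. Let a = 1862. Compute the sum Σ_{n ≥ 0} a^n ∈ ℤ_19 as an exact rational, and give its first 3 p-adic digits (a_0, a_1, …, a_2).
Σ a^n = 1/(1 − a) = -1/1861;  first 3 digits = (1, 3, 14)

v_19(a) = 1 ≥ 1, so the series converges in ℤ_19 to 1/(1 − a) = 1/(1 − 1862) = -1/1861. Expand this rational in ℤ_19: compute digits iteratively via d_i = x_i mod 19, x_{i+1} = (x_i − d_i)/19. The first 3 digits are (1, 3, 14).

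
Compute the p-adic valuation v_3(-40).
v_3(-40) = 0

v_3(n) is the largest exponent k such that 3^k divides n. Factor out: -40 = -3^0 · 40. (Sign doesn't affect v_p.) So v_3(-40) = 0.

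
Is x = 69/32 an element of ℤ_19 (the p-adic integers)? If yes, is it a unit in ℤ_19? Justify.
x ∈ ℤ_19^× (unit); v_19(x) = 0

ℤ_19 = {x ∈ ℚ_19 : v_19(x) ≥ 0} and ℤ_19^× = {x ∈ ℤ_19 : v_19(x) = 0}. Here v_19(69/32) = v_19(num) − v_19(den) = 0; compare against these criteria.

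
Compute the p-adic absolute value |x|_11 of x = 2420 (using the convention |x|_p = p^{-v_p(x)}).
|2420|_11 = 1/121

Step 1 — compute v_11(x) by factoring powers of 11 out of the numerator and denominator: v_11(2420) = 2. Step 2 — apply |x|_p = p^{-v_p(x)} = 11^{-2} = 1/121.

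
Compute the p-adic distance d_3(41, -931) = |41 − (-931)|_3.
d_3(41, -931) = 1/243

Step 1 — x − y = 41 − (-931) = 972. Step 2 — v_3(972) = 5 (factor: 972 = (3^5 · 4); the sign does not affect v_p). Step 3 — |x − y|_3 = 3^{-5} = 1/243.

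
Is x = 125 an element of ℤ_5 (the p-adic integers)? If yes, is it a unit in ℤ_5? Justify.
x ∈ ℤ_5 but not a unit; v_5(x) = 3 > 0

ℤ_5 = {x ∈ ℚ_5 : v_5(x) ≥ 0} and ℤ_5^× = {x ∈ ℤ_5 : v_5(x) = 0}. Here v_5(125) = v_5(num) − v_5(den) = 3; compare against these criteria.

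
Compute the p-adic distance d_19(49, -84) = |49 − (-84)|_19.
d_19(49, -84) = 1/19

Step 1 — x − y = 49 − (-84) = 133. Step 2 — v_19(133) = 1 (factor: 133 = (19^1 · 7); the sign does not affect v_p). Step 3 — |x − y|_19 = 19^{-1} = 1/19.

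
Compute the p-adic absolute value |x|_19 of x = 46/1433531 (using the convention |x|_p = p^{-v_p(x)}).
|46/1433531|_19 = 130321

Step 1 — compute v_19(x) by factoring powers of 19 out of the numerator and denominator: v_19(46/1433531) = -4. Step 2 — apply |x|_p = p^{-v_p(x)} = 19^{4} = 130321.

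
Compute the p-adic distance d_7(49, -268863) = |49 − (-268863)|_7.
d_7(49, -268863) = 1/16807

Step 1 — x − y = 49 − (-268863) = 268912. Step 2 — v_7(268912) = 5 (factor: 268912 = (7^5 · 16); the sign does not affect v_p). Step 3 — |x − y|_7 = 7^{-5} = 1/16807.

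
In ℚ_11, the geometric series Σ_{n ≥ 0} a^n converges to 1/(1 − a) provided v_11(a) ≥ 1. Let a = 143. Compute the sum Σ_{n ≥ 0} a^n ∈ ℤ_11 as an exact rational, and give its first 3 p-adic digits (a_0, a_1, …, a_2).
Σ a^n = 1/(1 − a) = -1/142;  first 3 digits = (1, 2, 5)

v_11(a) = 1 ≥ 1, so the series converges in ℤ_11 to 1/(1 − a) = 1/(1 − 143) = -1/142. Expand this rational in ℤ_11: compute digits iteratively via d_i = x_i mod 11, x_{i+1} = (x_i − d_i)/11. The first 3 digits are (1, 2, 5).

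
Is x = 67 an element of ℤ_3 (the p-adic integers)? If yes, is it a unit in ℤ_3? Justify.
x ∈ ℤ_3^× (unit); v_3(x) = 0

ℤ_3 = {x ∈ ℚ_3 : v_3(x) ≥ 0} and ℤ_3^× = {x ∈ ℤ_3 : v_3(x) = 0}. Here v_3(67) = v_3(num) − v_3(den) = 0; compare against these criteria.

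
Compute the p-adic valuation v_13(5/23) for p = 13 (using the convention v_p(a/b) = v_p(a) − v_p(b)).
v_13(5/23) = 0

Factor powers of 13 from the numerator and denominator of the reduced fraction: 5 = 13^0 · 5 and 23 = 13^0 · 23. Apply v_p(a/b) = v_p(a) − v_p(b): v_13(5/23) = 0 − 0 = 0.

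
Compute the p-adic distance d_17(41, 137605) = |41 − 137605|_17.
d_17(41, 137605) = 1/4913

Step 1 — x − y = 41 − 137605 = -137564. Step 2 — v_17(-137564) = 3 (factor: -137564 = −(17^3 · 28); the sign does not affect v_p). Step 3 — |x − y|_17 = 17^{-3} = 1/4913.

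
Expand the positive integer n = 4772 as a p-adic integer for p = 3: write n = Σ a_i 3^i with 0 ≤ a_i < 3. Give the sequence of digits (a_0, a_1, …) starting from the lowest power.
(a_0, a_1, …) = (2, 0, 2, 2, 1, 1, 0, 2)

Repeated division by 3 gives the digits low-to-high: 4772 = 2 + 2·3^2 + 2·3^3 + 1·3^4 + 1·3^5 + 2·3^7. Digit sequence: (2, 0, 2, 2, 1, 1, 0, 2).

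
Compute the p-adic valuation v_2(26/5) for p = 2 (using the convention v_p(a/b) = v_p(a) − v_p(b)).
v_2(26/5) = 1

Factor powers of 2 from the numerator and denominator of the reduced fraction: 26 = 2^1 · 13 and 5 = 2^0 · 5. Apply v_p(a/b) = v_p(a) − v_p(b): v_2(26/5) = 1 − 0 = 1.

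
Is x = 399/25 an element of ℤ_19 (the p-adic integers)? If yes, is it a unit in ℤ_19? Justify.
x ∈ ℤ_19 but not a unit; v_19(x) = 1 > 0

ℤ_19 = {x ∈ ℚ_19 : v_19(x) ≥ 0} and ℤ_19^× = {x ∈ ℤ_19 : v_19(x) = 0}. Here v_19(399/25) = v_19(num) − v_19(den) = 1; compare against these criteria.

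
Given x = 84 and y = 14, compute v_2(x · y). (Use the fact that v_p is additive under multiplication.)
v_2(1176) = 3

v_p(x) = 2 (factor: 84 = 2^2 · 21); v_p(y) = 1 (factor: 14 = 2^1 · 7). Additivity: v_p(xy) = v_p(x) + v_p(y) = 2 + 1 = 3. (Direct check: xy = 1176 = 2^3 · (147).)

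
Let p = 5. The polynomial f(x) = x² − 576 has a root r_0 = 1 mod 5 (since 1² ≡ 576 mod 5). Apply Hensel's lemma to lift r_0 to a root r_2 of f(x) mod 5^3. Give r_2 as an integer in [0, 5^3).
r_2 = 101 (mod 125)

Hensel's recurrence: r_{i+1} = r_i − f(r_i)·(f′(r_i))^{-1} mod 5^{i+2}, with f′(x) = 2x. Iterate:
  r_0 = 1 (mod 5)
  r_1 = 1 (mod 25)
  r_2 = 101 (mod 125)
Final: r_2 = 101, and one checks f(r_2) ≡ 0 mod 5^3.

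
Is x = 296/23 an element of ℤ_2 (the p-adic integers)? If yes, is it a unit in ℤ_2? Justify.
x ∈ ℤ_2 but not a unit; v_2(x) = 3 > 0

ℤ_2 = {x ∈ ℚ_2 : v_2(x) ≥ 0} and ℤ_2^× = {x ∈ ℤ_2 : v_2(x) = 0}. Here v_2(296/23) = v_2(num) − v_2(den) = 3; compare against these criteria.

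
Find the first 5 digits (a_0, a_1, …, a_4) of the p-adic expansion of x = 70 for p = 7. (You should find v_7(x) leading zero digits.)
(a_0, …, a_4) = (0, 3, 1, 0, 0)

v_7(70) = 1, so a_0 = ... = a_0 = 0. Factor out: x = 7^1 · u with u = 10 a unit in ℤ_7. Expand u iteratively via a_{v+i} = u_i mod 7, u_{i+1} = (u_i − a_{v+i})/7:
  u_0 = 10;  a_1 = 3;  u_1 = (u_0 − 3)/7 = 1
  u_1 = 1;  a_2 = 1;  u_2 = (u_1 − 1)/7 = 0
  u_2 = 0;  a_3 = 0;  u_3 = (u_2 − 0)/7 = 0
  u_3 = 0;  a_4 = 0;  u_4 = (u_3 − 0)/7 = 0
Digits: (0, 3, 1, 0, 0).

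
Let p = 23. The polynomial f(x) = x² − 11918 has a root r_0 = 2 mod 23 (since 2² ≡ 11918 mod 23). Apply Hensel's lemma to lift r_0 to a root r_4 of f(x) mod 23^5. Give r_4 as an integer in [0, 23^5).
r_4 = 747019 (mod 6436343)

Hensel's recurrence: r_{i+1} = r_i − f(r_i)·(f′(r_i))^{-1} mod 23^{i+2}, with f′(x) = 2x. Iterate:
  r_0 = 2 (mod 23)
  r_1 = 71 (mod 529)
  r_2 = 4832 (mod 12167)
  r_3 = 187337 (mod 279841)
  r_4 = 747019 (mod 6436343)
Final: r_4 = 747019, and one checks f(r_4) ≡ 0 mod 23^5.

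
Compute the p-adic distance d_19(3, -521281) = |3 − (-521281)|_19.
d_19(3, -521281) = 1/130321

Step 1 — x − y = 3 − (-521281) = 521284. Step 2 — v_19(521284) = 4 (factor: 521284 = (19^4 · 4); the sign does not affect v_p). Step 3 — |x − y|_19 = 19^{-4} = 1/130321.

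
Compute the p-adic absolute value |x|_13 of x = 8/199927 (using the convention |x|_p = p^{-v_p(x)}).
|8/199927|_13 = 28561

Step 1 — compute v_13(x) by factoring powers of 13 out of the numerator and denominator: v_13(8/199927) = -4. Step 2 — apply |x|_p = p^{-v_p(x)} = 13^{4} = 28561.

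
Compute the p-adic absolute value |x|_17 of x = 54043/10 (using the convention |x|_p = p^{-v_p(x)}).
|54043/10|_17 = 1/4913

Step 1 — compute v_17(x) by factoring powers of 17 out of the numerator and denominator: v_17(54043/10) = 3. Step 2 — apply |x|_p = p^{-v_p(x)} = 17^{-3} = 1/4913.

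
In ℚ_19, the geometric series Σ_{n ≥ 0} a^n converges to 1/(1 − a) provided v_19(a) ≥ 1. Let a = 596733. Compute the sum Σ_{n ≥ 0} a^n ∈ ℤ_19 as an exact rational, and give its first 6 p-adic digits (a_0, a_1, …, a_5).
Σ a^n = 1/(1 − a) = -1/596732;  first 6 digits = (1, 0, 0, 11, 4, 0)

v_19(a) = 3 ≥ 1, so the series converges in ℤ_19 to 1/(1 − a) = 1/(1 − 596733) = -1/596732. Expand this rational in ℤ_19: compute digits iteratively via d_i = x_i mod 19, x_{i+1} = (x_i − d_i)/19. The first 6 digits are (1, 0, 0, 11, 4, 0).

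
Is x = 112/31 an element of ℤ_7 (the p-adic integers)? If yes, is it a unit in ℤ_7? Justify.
x ∈ ℤ_7 but not a unit; v_7(x) = 1 > 0

ℤ_7 = {x ∈ ℚ_7 : v_7(x) ≥ 0} and ℤ_7^× = {x ∈ ℤ_7 : v_7(x) = 0}. Here v_7(112/31) = v_7(num) − v_7(den) = 1; compare against these criteria.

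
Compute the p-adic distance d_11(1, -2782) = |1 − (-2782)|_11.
d_11(1, -2782) = 1/121

Step 1 — x − y = 1 − (-2782) = 2783. Step 2 — v_11(2783) = 2 (factor: 2783 = (11^2 · 23); the sign does not affect v_p). Step 3 — |x − y|_11 = 11^{-2} = 1/121.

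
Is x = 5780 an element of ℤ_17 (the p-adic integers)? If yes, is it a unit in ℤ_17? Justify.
x ∈ ℤ_17 but not a unit; v_17(x) = 2 > 0

ℤ_17 = {x ∈ ℚ_17 : v_17(x) ≥ 0} and ℤ_17^× = {x ∈ ℤ_17 : v_17(x) = 0}. Here v_17(5780) = v_17(num) − v_17(den) = 2; compare against these criteria.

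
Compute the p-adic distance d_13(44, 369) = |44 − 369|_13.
d_13(44, 369) = 1/13

Step 1 — x − y = 44 − 369 = -325. Step 2 — v_13(-325) = 1 (factor: -325 = −(13^1 · 25); the sign does not affect v_p). Step 3 — |x − y|_13 = 13^{-1} = 1/13.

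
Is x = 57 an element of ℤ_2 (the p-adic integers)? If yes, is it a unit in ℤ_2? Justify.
x ∈ ℤ_2^× (unit); v_2(x) = 0

ℤ_2 = {x ∈ ℚ_2 : v_2(x) ≥ 0} and ℤ_2^× = {x ∈ ℤ_2 : v_2(x) = 0}. Here v_2(57) = v_2(num) − v_2(den) = 0; compare against these criteria.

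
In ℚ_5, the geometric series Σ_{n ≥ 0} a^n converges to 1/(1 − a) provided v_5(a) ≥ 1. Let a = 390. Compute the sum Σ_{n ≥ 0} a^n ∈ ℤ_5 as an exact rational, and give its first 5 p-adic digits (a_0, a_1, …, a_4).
Σ a^n = 1/(1 − a) = -1/389;  first 5 digits = (1, 3, 4, 1, 0)

v_5(a) = 1 ≥ 1, so the series converges in ℤ_5 to 1/(1 − a) = 1/(1 − 390) = -1/389. Expand this rational in ℤ_5: compute digits iteratively via d_i = x_i mod 5, x_{i+1} = (x_i − d_i)/5. The first 5 digits are (1, 3, 4, 1, 0).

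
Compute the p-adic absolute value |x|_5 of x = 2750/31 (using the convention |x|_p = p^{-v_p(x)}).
|2750/31|_5 = 1/125

Step 1 — compute v_5(x) by factoring powers of 5 out of the numerator and denominator: v_5(2750/31) = 3. Step 2 — apply |x|_p = p^{-v_p(x)} = 5^{-3} = 1/125.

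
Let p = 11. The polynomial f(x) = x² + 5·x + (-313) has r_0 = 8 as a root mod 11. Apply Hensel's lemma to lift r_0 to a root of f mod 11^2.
r_1 = 41 (mod 121)

Hensel: r_{i+1} = r_i − f(r_i)·(f′(r_i))^{-1} mod 11^{i+2}, f′(x) = 2x + 5. Iterate:
  r_0 = 8 (mod 11)
  r_1 = 41 (mod 121)
Final: r = 41 satisfies f(r) ≡ 0 mod 11^2.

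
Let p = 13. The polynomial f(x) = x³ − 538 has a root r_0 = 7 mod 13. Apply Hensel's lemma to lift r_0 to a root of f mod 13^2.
r_1 = 98 (mod 169)

Hensel: r_{i+1} = r_i − f(r_i)/f′(r_i) mod 13^{i+2}, where f′(x) = 3x². Iterate:
  r_0 = 7 (mod 13)
  r_1 = 98 (mod 169)
Final: r = 98 with f(r) ≡ 0 mod 13^2.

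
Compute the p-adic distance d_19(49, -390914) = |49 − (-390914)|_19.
d_19(49, -390914) = 1/130321

Step 1 — x − y = 49 − (-390914) = 390963. Step 2 — v_19(390963) = 4 (factor: 390963 = (19^4 · 3); the sign does not affect v_p). Step 3 — |x − y|_19 = 19^{-4} = 1/130321.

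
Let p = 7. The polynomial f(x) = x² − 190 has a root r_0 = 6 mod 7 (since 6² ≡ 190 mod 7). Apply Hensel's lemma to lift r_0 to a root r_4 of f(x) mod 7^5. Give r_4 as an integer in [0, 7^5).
r_4 = 13845 (mod 16807)

Hensel's recurrence: r_{i+1} = r_i − f(r_i)·(f′(r_i))^{-1} mod 7^{i+2}, with f′(x) = 2x. Iterate:
  r_0 = 6 (mod 7)
  r_1 = 27 (mod 49)
  r_2 = 125 (mod 343)
  r_3 = 1840 (mod 2401)
  r_4 = 13845 (mod 16807)
Final: r_4 = 13845, and one checks f(r_4) ≡ 0 mod 7^5.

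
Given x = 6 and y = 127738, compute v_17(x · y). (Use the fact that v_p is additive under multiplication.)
v_17(766428) = 3

v_p(x) = 0 (factor: 6 = 17^0 · 6); v_p(y) = 3 (factor: 127738 = 17^3 · 26). Additivity: v_p(xy) = v_p(x) + v_p(y) = 0 + 3 = 3. (Direct check: xy = 766428 = 17^3 · (156).)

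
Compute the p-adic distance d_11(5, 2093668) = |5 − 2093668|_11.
d_11(5, 2093668) = 1/161051

Step 1 — x − y = 5 − 2093668 = -2093663. Step 2 — v_11(-2093663) = 5 (factor: -2093663 = −(11^5 · 13); the sign does not affect v_p). Step 3 — |x − y|_11 = 11^{-5} = 1/161051.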